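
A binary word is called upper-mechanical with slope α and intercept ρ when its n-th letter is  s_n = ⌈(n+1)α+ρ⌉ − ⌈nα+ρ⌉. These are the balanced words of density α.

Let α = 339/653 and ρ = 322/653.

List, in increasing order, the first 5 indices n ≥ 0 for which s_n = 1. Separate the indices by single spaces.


n=0: ⌈661/653⌉−⌈322/653⌉ = 2−1 = 1  ← one
n=1: ⌈1000/653⌉−⌈661/653⌉ = 2−2 = 0
n=2: ⌈1339/653⌉−⌈1000/653⌉ = 3−2 = 1  ← one
n=3: ⌈1678/653⌉−⌈1339/653⌉ = 3−3 = 0
n=4: ⌈2017/653⌉−⌈1678/653⌉ = 4−3 = 1  ← one
n=5: ⌈2356/653⌉−⌈2017/653⌉ = 4−4 = 0
n=6: ⌈2695/653⌉−⌈2356/653⌉ = 5−4 = 1  ← one
n=7: ⌈3034/653⌉−⌈2695/653⌉ = 5−5 = 0
n=8: ⌈3373/653⌉−⌈3034/653⌉ = 6−5 = 1  ← one
positions of the first 5 ones: 0 2 4 6 8

0 2 4 6 8


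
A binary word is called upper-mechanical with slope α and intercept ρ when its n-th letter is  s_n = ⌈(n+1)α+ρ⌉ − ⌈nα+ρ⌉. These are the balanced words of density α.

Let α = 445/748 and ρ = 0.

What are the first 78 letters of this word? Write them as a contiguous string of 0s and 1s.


110101101011010110101101011010110101101010110101101011010110101101011010110101

n=0: ⌈(1·445)/748⌉ − ⌈(0·445)/748⌉ = ⌈445/748⌉ − ⌈0/748⌉ = 1 − 0 = 1
n=1: ⌈(2·445)/748⌉ − ⌈(1·445)/748⌉ = ⌈890/748⌉ − ⌈445/748⌉ = 2 − 1 = 1
n=2: ⌈(3·445)/748⌉ − ⌈(2·445)/748⌉ = ⌈1335/748⌉ − ⌈890/748⌉ = 2 − 2 = 0
n=3: ⌈(4·445)/748⌉ − ⌈(3·445)/748⌉ = ⌈1780/748⌉ − ⌈1335/748⌉ = 3 − 2 = 1
n=4: ⌈(5·445)/748⌉ − ⌈(4·445)/748⌉ = ⌈2225/748⌉ − ⌈1780/748⌉ = 3 − 3 = 0
n=5: ⌈(6·445)/748⌉ − ⌈(5·445)/748⌉ = ⌈2670/748⌉ − ⌈2225/748⌉ = 4 − 3 = 1
n=6: ⌈(7·445)/748⌉ − ⌈(6·445)/748⌉ = ⌈3115/748⌉ − ⌈2670/748⌉ = 5 − 4 = 1
n=7: ⌈(8·445)/748⌉ − ⌈(7·445)/748⌉ = ⌈3560/748⌉ − ⌈3115/748⌉ = 5 − 5 = 0
n=8: ⌈(9·445)/748⌉ − ⌈(8·445)/748⌉ = ⌈4005/748⌉ − ⌈3560/748⌉ = 6 − 5 = 1
n=9: ⌈(10·445)/748⌉ − ⌈(9·445)/748⌉ = ⌈4450/748⌉ − ⌈4005/748⌉ = 6 − 6 = 0
n=10: ⌈(11·445)/748⌉ − ⌈(10·445)/748⌉ = ⌈4895/748⌉ − ⌈4450/748⌉ = 7 − 6 = 1
n=11: ⌈(12·445)/748⌉ − ⌈(11·445)/748⌉ = ⌈5340/748⌉ − ⌈4895/748⌉ = 8 − 7 = 1
n=12: ⌈(13·445)/748⌉ − ⌈(12·445)/748⌉ = ⌈5785/748⌉ − ⌈5340/748⌉ = 8 − 8 = 0
n=13: ⌈(14·445)/748⌉ − ⌈(13·445)/748⌉ = ⌈6230/748⌉ − ⌈5785/748⌉ = 9 − 8 = 1
n=14: ⌈(15·445)/748⌉ − ⌈(14·445)/748⌉ = ⌈6675/748⌉ − ⌈6230/748⌉ = 9 − 9 = 0
n=15: ⌈(16·445)/748⌉ − ⌈(15·445)/748⌉ = ⌈7120/748⌉ − ⌈6675/748⌉ = 10 − 9 = 1
n=16: ⌈(17·445)/748⌉ − ⌈(16·445)/748⌉ = ⌈7565/748⌉ − ⌈7120/748⌉ = 11 − 10 = 1
n=17: ⌈(18·445)/748⌉ − ⌈(17·445)/748⌉ = ⌈8010/748⌉ − ⌈7565/748⌉ = 11 − 11 = 0
n=18: ⌈(19·445)/748⌉ − ⌈(18·445)/748⌉ = ⌈8455/748⌉ − ⌈8010/748⌉ = 12 − 11 = 1
n=19: ⌈(20·445)/748⌉ − ⌈(19·445)/748⌉ = ⌈8900/748⌉ − ⌈8455/748⌉ = 12 − 12 = 0
n=20: ⌈(21·445)/748⌉ − ⌈(20·445)/748⌉ = ⌈9345/748⌉ − ⌈8900/748⌉ = 13 − 12 = 1
n=21: ⌈(22·445)/748⌉ − ⌈(21·445)/748⌉ = ⌈9790/748⌉ − ⌈9345/748⌉ = 14 − 13 = 1
n=22: ⌈(23·445)/748⌉ − ⌈(22·445)/748⌉ = ⌈10235/748⌉ − ⌈9790/748⌉ = 14 − 14 = 0
n=23: ⌈(24·445)/748⌉ − ⌈(23·445)/748⌉ = ⌈10680/748⌉ − ⌈10235/748⌉ = 15 − 14 = 1
n=24: ⌈(25·445)/748⌉ − ⌈(24·445)/748⌉ = ⌈11125/748⌉ − ⌈10680/748⌉ = 15 − 15 = 0
n=25: ⌈(26·445)/748⌉ − ⌈(25·445)/748⌉ = ⌈11570/748⌉ − ⌈11125/748⌉ = 16 − 15 = 1
n=26: ⌈(27·445)/748⌉ − ⌈(26·445)/748⌉ = ⌈12015/748⌉ − ⌈11570/748⌉ = 17 − 16 = 1
n=27: ⌈(28·445)/748⌉ − ⌈(27·445)/748⌉ = ⌈12460/748⌉ − ⌈12015/748⌉ = 17 − 17 = 0
n=28: ⌈(29·445)/748⌉ − ⌈(28·445)/748⌉ = ⌈12905/748⌉ − ⌈12460/748⌉ = 18 − 17 = 1
n=29: ⌈(30·445)/748⌉ − ⌈(29·445)/748⌉ = ⌈13350/748⌉ − ⌈12905/748⌉ = 18 − 18 = 0
n=30: ⌈(31·445)/748⌉ − ⌈(30·445)/748⌉ = ⌈13795/748⌉ − ⌈13350/748⌉ = 19 − 18 = 1
n=31: ⌈(32·445)/748⌉ − ⌈(31·445)/748⌉ = ⌈14240/748⌉ − ⌈13795/748⌉ = 20 − 19 = 1
n=32: ⌈(33·445)/748⌉ − ⌈(32·445)/748⌉ = ⌈14685/748⌉ − ⌈14240/748⌉ = 20 − 20 = 0
n=33: ⌈(34·445)/748⌉ − ⌈(33·445)/748⌉ = ⌈15130/748⌉ − ⌈14685/748⌉ = 21 − 20 = 1
n=34: ⌈(35·445)/748⌉ − ⌈(34·445)/748⌉ = ⌈15575/748⌉ − ⌈15130/748⌉ = 21 − 21 = 0
n=35: ⌈(36·445)/748⌉ − ⌈(35·445)/748⌉ = ⌈16020/748⌉ − ⌈15575/748⌉ = 22 − 21 = 1
n=36: ⌈(37·445)/748⌉ − ⌈(36·445)/748⌉ = ⌈16465/748⌉ − ⌈16020/748⌉ = 23 − 22 = 1
n=37: ⌈(38·445)/748⌉ − ⌈(37·445)/748⌉ = ⌈16910/748⌉ − ⌈16465/748⌉ = 23 − 23 = 0
n=38: ⌈(39·445)/748⌉ − ⌈(38·445)/748⌉ = ⌈17355/748⌉ − ⌈16910/748⌉ = 24 − 23 = 1
n=39: ⌈(40·445)/748⌉ − ⌈(39·445)/748⌉ = ⌈17800/748⌉ − ⌈17355/748⌉ = 24 − 24 = 0
n=40: ⌈(41·445)/748⌉ − ⌈(40·445)/748⌉ = ⌈18245/748⌉ − ⌈17800/748⌉ = 25 − 24 = 1
n=41: ⌈(42·445)/748⌉ − ⌈(41·445)/748⌉ = ⌈18690/748⌉ − ⌈18245/748⌉ = 25 − 25 = 0
n=42: ⌈(43·445)/748⌉ − ⌈(42·445)/748⌉ = ⌈19135/748⌉ − ⌈18690/748⌉ = 26 − 25 = 1
n=43: ⌈(44·445)/748⌉ − ⌈(43·445)/748⌉ = ⌈19580/748⌉ − ⌈19135/748⌉ = 27 − 26 = 1
n=44: ⌈(45·445)/748⌉ − ⌈(44·445)/748⌉ = ⌈20025/748⌉ − ⌈19580/748⌉ = 27 − 27 = 0
n=45: ⌈(46·445)/748⌉ − ⌈(45·445)/748⌉ = ⌈20470/748⌉ − ⌈20025/748⌉ = 28 − 27 = 1
n=46: ⌈(47·445)/748⌉ − ⌈(46·445)/748⌉ = ⌈20915/748⌉ − ⌈20470/748⌉ = 28 − 28 = 0
n=47: ⌈(48·445)/748⌉ − ⌈(47·445)/748⌉ = ⌈21360/748⌉ − ⌈20915/748⌉ = 29 − 28 = 1
n=48: ⌈(49·445)/748⌉ − ⌈(48·445)/748⌉ = ⌈21805/748⌉ − ⌈21360/748⌉ = 30 − 29 = 1
n=49: ⌈(50·445)/748⌉ − ⌈(49·445)/748⌉ = ⌈22250/748⌉ − ⌈21805/748⌉ = 30 − 30 = 0
n=50: ⌈(51·445)/748⌉ − ⌈(50·445)/748⌉ = ⌈22695/748⌉ − ⌈22250/748⌉ = 31 − 30 = 1
n=51: ⌈(52·445)/748⌉ − ⌈(51·445)/748⌉ = ⌈23140/748⌉ − ⌈22695/748⌉ = 31 − 31 = 0
n=52: ⌈(53·445)/748⌉ − ⌈(52·445)/748⌉ = ⌈23585/748⌉ − ⌈23140/748⌉ = 32 − 31 = 1
n=53: ⌈(54·445)/748⌉ − ⌈(53·445)/748⌉ = ⌈24030/748⌉ − ⌈23585/748⌉ = 33 − 32 = 1
n=54: ⌈(55·445)/748⌉ − ⌈(54·445)/748⌉ = ⌈24475/748⌉ − ⌈24030/748⌉ = 33 − 33 = 0
n=55: ⌈(56·445)/748⌉ − ⌈(55·445)/748⌉ = ⌈24920/748⌉ − ⌈24475/748⌉ = 34 − 33 = 1
n=56: ⌈(57·445)/748⌉ − ⌈(56·445)/748⌉ = ⌈25365/748⌉ − ⌈24920/748⌉ = 34 − 34 = 0
n=57: ⌈(58·445)/748⌉ − ⌈(57·445)/748⌉ = ⌈25810/748⌉ − ⌈25365/748⌉ = 35 − 34 = 1
n=58: ⌈(59·445)/748⌉ − ⌈(58·445)/748⌉ = ⌈26255/748⌉ − ⌈25810/748⌉ = 36 − 35 = 1
n=59: ⌈(60·445)/748⌉ − ⌈(59·445)/748⌉ = ⌈26700/748⌉ − ⌈26255/748⌉ = 36 − 36 = 0
n=60: ⌈(61·445)/748⌉ − ⌈(60·445)/748⌉ = ⌈27145/748⌉ − ⌈26700/748⌉ = 37 − 36 = 1
n=61: ⌈(62·445)/748⌉ − ⌈(61·445)/748⌉ = ⌈27590/748⌉ − ⌈27145/748⌉ = 37 − 37 = 0
n=62: ⌈(63·445)/748⌉ − ⌈(62·445)/748⌉ = ⌈28035/748⌉ − ⌈27590/748⌉ = 38 − 37 = 1
n=63: ⌈(64·445)/748⌉ − ⌈(63·445)/748⌉ = ⌈28480/748⌉ − ⌈28035/748⌉ = 39 − 38 = 1
n=64: ⌈(65·445)/748⌉ − ⌈(64·445)/748⌉ = ⌈28925/748⌉ − ⌈28480/748⌉ = 39 − 39 = 0
n=65: ⌈(66·445)/748⌉ − ⌈(65·445)/748⌉ = ⌈29370/748⌉ − ⌈28925/748⌉ = 40 − 39 = 1
n=66: ⌈(67·445)/748⌉ − ⌈(66·445)/748⌉ = ⌈29815/748⌉ − ⌈29370/748⌉ = 40 − 40 = 0
n=67: ⌈(68·445)/748⌉ − ⌈(67·445)/748⌉ = ⌈30260/748⌉ − ⌈29815/748⌉ = 41 − 40 = 1
n=68: ⌈(69·445)/748⌉ − ⌈(68·445)/748⌉ = ⌈30705/748⌉ − ⌈30260/748⌉ = 42 − 41 = 1
n=69: ⌈(70·445)/748⌉ − ⌈(69·445)/748⌉ = ⌈31150/748⌉ − ⌈30705/748⌉ = 42 − 42 = 0
n=70: ⌈(71·445)/748⌉ − ⌈(70·445)/748⌉ = ⌈31595/748⌉ − ⌈31150/748⌉ = 43 − 42 = 1
n=71: ⌈(72·445)/748⌉ − ⌈(71·445)/748⌉ = ⌈32040/748⌉ − ⌈31595/748⌉ = 43 − 43 = 0
n=72: ⌈(73·445)/748⌉ − ⌈(72·445)/748⌉ = ⌈32485/748⌉ − ⌈32040/748⌉ = 44 − 43 = 1
n=73: ⌈(74·445)/748⌉ − ⌈(73·445)/748⌉ = ⌈32930/748⌉ − ⌈32485/748⌉ = 45 − 44 = 1
n=74: ⌈(75·445)/748⌉ − ⌈(74·445)/748⌉ = ⌈33375/748⌉ − ⌈32930/748⌉ = 45 − 45 = 0
n=75: ⌈(76·445)/748⌉ − ⌈(75·445)/748⌉ = ⌈33820/748⌉ − ⌈33375/748⌉ = 46 − 45 = 1
n=76: ⌈(77·445)/748⌉ − ⌈(76·445)/748⌉ = ⌈34265/748⌉ − ⌈33820/748⌉ = 46 − 46 = 0
n=77: ⌈(78·445)/748⌉ − ⌈(77·445)/748⌉ = ⌈34710/748⌉ − ⌈34265/748⌉ = 47 − 46 = 1


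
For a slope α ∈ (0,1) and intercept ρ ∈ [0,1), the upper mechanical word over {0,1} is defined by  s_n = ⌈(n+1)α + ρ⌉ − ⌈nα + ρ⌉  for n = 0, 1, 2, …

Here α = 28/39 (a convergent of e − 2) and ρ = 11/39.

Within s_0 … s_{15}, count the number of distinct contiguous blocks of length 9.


t_n = ⌈(n·28+11)/39⌉ for n = 0 … 16:
  n=0…9: ⌈11/39⌉=1 ⌈39/39⌉=1 ⌈67/39⌉=2 ⌈95/39⌉=3 ⌈123/39⌉=4 ⌈151/39⌉=4 ⌈179/39⌉=5 ⌈207/39⌉=6 ⌈235/39⌉=7 ⌈263/39⌉=7
  n=10…16: ⌈291/39⌉=8 ⌈319/39⌉=9 ⌈347/39⌉=9 ⌈375/39⌉=10 ⌈403/39⌉=11 ⌈431/39⌉=12 ⌈459/39⌉=12
s_n = t_(n+1) − t_n for n = 0 … 15 gives
prefix = 0111011101101110
slide a length-9 window over [0..8] … [7..15] (8 windows); first occurrence of each distinct factor:
  [  0..  8] 011101110
  [  1..  9] 111011101
  [  2.. 10] 110111011
  [  3.. 11] 101110110
  [  4.. 12] 011101101
  [  5.. 13] 111011011
  [  6.. 14] 110110111
  [  7.. 15] 101101110
distinct factors: {011101101, 011101110, 101101110, 101110110, 110110111, 110111011, 111011011, 111011101}
count = 8  (Sturmian bound for length 9 is 10)

8


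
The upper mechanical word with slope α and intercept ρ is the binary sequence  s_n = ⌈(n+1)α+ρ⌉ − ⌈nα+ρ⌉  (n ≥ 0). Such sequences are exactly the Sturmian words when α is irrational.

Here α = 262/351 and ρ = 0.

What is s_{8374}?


1

(n+1)α + ρ = (8375·262) / 351 = 2194250/351
nα + ρ     = (8374·262) / 351 = 2193988/351
⌈2194250/351⌉ = 6252,  ⌈2193988/351⌉ = 6251
s_{8374} = 6252 − 6251 = 1


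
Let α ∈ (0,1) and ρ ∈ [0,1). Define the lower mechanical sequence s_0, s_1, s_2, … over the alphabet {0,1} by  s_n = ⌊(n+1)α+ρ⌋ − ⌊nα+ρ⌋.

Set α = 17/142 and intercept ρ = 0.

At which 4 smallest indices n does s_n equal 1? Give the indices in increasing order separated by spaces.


n=0: ⌊17/142⌋−⌊0/142⌋ = 0−0 = 0
n=1: ⌊34/142⌋−⌊17/142⌋ = 0−0 = 0
n=2: ⌊51/142⌋−⌊34/142⌋ = 0−0 = 0
n=3: ⌊68/142⌋−⌊51/142⌋ = 0−0 = 0
n=4: ⌊85/142⌋−⌊68/142⌋ = 0−0 = 0
n=5: ⌊102/142⌋−⌊85/142⌋ = 0−0 = 0
n=6: ⌊119/142⌋−⌊102/142⌋ = 0−0 = 0
n=7: ⌊136/142⌋−⌊119/142⌋ = 0−0 = 0
n=8: ⌊153/142⌋−⌊136/142⌋ = 1−0 = 1  ← one
n=9: ⌊170/142⌋−⌊153/142⌋ = 1−1 = 0
n=10: ⌊187/142⌋−⌊170/142⌋ = 1−1 = 0
n=11: ⌊204/142⌋−⌊187/142⌋ = 1−1 = 0
n=12: ⌊221/142⌋−⌊204/142⌋ = 1−1 = 0
n=13: ⌊238/142⌋−⌊221/142⌋ = 1−1 = 0
n=14: ⌊255/142⌋−⌊238/142⌋ = 1−1 = 0
n=15: ⌊272/142⌋−⌊255/142⌋ = 1−1 = 0
n=16: ⌊289/142⌋−⌊272/142⌋ = 2−1 = 1  ← one
n=17: ⌊306/142⌋−⌊289/142⌋ = 2−2 = 0
n=18: ⌊323/142⌋−⌊306/142⌋ = 2−2 = 0
n=19: ⌊340/142⌋−⌊323/142⌋ = 2−2 = 0
n=20: ⌊357/142⌋−⌊340/142⌋ = 2−2 = 0
n=21: ⌊374/142⌋−⌊357/142⌋ = 2−2 = 0
n=22: ⌊391/142⌋−⌊374/142⌋ = 2−2 = 0
n=23: ⌊408/142⌋−⌊391/142⌋ = 2−2 = 0
n=24: ⌊425/142⌋−⌊408/142⌋ = 2−2 = 0
n=25: ⌊442/142⌋−⌊425/142⌋ = 3−2 = 1  ← one
n=26: ⌊459/142⌋−⌊442/142⌋ = 3−3 = 0
n=27: ⌊476/142⌋−⌊459/142⌋ = 3−3 = 0
n=28: ⌊493/142⌋−⌊476/142⌋ = 3−3 = 0
n=29: ⌊510/142⌋−⌊493/142⌋ = 3−3 = 0
n=30: ⌊527/142⌋−⌊510/142⌋ = 3−3 = 0
n=31: ⌊544/142⌋−⌊527/142⌋ = 3−3 = 0
n=32: ⌊561/142⌋−⌊544/142⌋ = 3−3 = 0
n=33: ⌊578/142⌋−⌊561/142⌋ = 4−3 = 1  ← one
positions of the first 4 ones: 8 16 25 33

8 16 25 33


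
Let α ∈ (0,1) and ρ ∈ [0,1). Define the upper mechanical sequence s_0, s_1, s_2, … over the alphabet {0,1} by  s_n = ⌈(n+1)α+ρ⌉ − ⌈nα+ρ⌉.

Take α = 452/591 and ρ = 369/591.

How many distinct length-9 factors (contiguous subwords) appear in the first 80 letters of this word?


t_n = ⌈(n·452+369)/591⌉ for n = 0 … 80:
  n=0…9: ⌈369/591⌉=1 ⌈821/591⌉=2 ⌈1273/591⌉=3 ⌈1725/591⌉=3 ⌈2177/591⌉=4 ⌈2629/591⌉=5 ⌈3081/591⌉=6 ⌈3533/591⌉=6 ⌈3985/591⌉=7 ⌈4437/591⌉=8
  n=10…19: ⌈4889/591⌉=9 ⌈5341/591⌉=10 ⌈5793/591⌉=10 ⌈6245/591⌉=11 ⌈6697/591⌉=12 ⌈7149/591⌉=13 ⌈7601/591⌉=13 ⌈8053/591⌉=14 ⌈8505/591⌉=15 ⌈8957/591⌉=16
  n=20…29: ⌈9409/591⌉=16 ⌈9861/591⌉=17 ⌈10313/591⌉=18 ⌈10765/591⌉=19 ⌈11217/591⌉=19 ⌈11669/591⌉=20 ⌈12121/591⌉=21 ⌈12573/591⌉=22 ⌈13025/591⌉=23 ⌈13477/591⌉=23
  n=30…39: ⌈13929/591⌉=24 ⌈14381/591⌉=25 ⌈14833/591⌉=26 ⌈15285/591⌉=26 ⌈15737/591⌉=27 ⌈16189/591⌉=28 ⌈16641/591⌉=29 ⌈17093/591⌉=29 ⌈17545/591⌉=30 ⌈17997/591⌉=31
  n=40…49: ⌈18449/591⌉=32 ⌈18901/591⌉=32 ⌈19353/591⌉=33 ⌈19805/591⌉=34 ⌈20257/591⌉=35 ⌈20709/591⌉=36 ⌈21161/591⌉=36 ⌈21613/591⌉=37 ⌈22065/591⌉=38 ⌈22517/591⌉=39
  n=50…59: ⌈22969/591⌉=39 ⌈23421/591⌉=40 ⌈23873/591⌉=41 ⌈24325/591⌉=42 ⌈24777/591⌉=42 ⌈25229/591⌉=43 ⌈25681/591⌉=44 ⌈26133/591⌉=45 ⌈26585/591⌉=45 ⌈27037/591⌉=46
  n=60…69: ⌈27489/591⌉=47 ⌈27941/591⌉=48 ⌈28393/591⌉=49 ⌈28845/591⌉=49 ⌈29297/591⌉=50 ⌈29749/591⌉=51 ⌈30201/591⌉=52 ⌈30653/591⌉=52 ⌈31105/591⌉=53 ⌈31557/591⌉=54
  n=70…79: ⌈32009/591⌉=55 ⌈32461/591⌉=55 ⌈32913/591⌉=56 ⌈33365/591⌉=57 ⌈33817/591⌉=58 ⌈34269/591⌉=58 ⌈34721/591⌉=59 ⌈35173/591⌉=60 ⌈35625/591⌉=61 ⌈36077/591⌉=62
  n=80: ⌈36529/591⌉=62
s_n = t_(n+1) − t_n for n = 0 … 79 gives
prefix = 11011101111011101110111011110111011101110111101110111011101111011101110111011110
slide a length-9 window over [0..8] … [71..79] (72 windows); first occurrence of each distinct factor:
  [  0..  8] 110111011
  [  1..  9] 101110111
  [  2.. 10] 011101111
  [  3.. 11] 111011110
  [  4.. 12] 110111101
  [  5.. 13] 101111011
  [  6.. 14] 011110111
  [  7.. 15] 111101110
  [  8.. 16] 111011101
  [ 11.. 19] 011101110
  (the other 62 windows repeat one of these)
distinct factors: {011101110, 011101111, 011110111, 101110111, 101111011, 110111011, 110111101, 111011101, 111011110, 111101110}
count = 10  (Sturmian bound for length 9 is 10)

10


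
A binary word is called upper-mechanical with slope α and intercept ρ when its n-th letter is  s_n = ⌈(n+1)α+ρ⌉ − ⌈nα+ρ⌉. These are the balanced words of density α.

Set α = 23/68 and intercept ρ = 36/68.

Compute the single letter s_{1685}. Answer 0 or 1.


0

(n+1)α + ρ = (1686·23 + 36) / 68 = 38814/68
nα + ρ     = (1685·23 + 36) / 68 = 38791/68
⌈38814/68⌉ = 571,  ⌈38791/68⌉ = 571
s_{1685} = 571 − 571 = 0


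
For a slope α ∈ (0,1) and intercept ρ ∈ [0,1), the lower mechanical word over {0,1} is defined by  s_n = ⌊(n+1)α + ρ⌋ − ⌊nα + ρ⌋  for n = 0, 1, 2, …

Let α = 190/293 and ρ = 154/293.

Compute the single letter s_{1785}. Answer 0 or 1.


(n+1)α + ρ = (1786·190 + 154) / 293 = 339494/293
nα + ρ     = (1785·190 + 154) / 293 = 339304/293
⌊339494/293⌋ = 1158,  ⌊339304/293⌋ = 1158
s_{1785} = 1158 − 1158 = 0

0


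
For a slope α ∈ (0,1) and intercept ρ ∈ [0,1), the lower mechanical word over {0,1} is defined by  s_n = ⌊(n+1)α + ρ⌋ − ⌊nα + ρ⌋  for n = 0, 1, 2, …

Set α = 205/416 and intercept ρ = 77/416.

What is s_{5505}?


(n+1)α + ρ = (5506·205 + 77) / 416 = 1128807/416
nα + ρ     = (5505·205 + 77) / 416 = 1128602/416
⌊1128807/416⌋ = 2713,  ⌊1128602/416⌋ = 2712
s_{5505} = 2713 − 2712 = 1

1


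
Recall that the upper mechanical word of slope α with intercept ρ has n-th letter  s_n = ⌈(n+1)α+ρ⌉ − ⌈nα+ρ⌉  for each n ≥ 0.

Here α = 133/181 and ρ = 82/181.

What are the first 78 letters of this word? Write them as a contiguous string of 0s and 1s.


101110111011101101110111011101101110111011101101110111011101110110111011101110

n=0: ⌈(1·133+82)/181⌉ − ⌈(0·133+82)/181⌉ = ⌈215/181⌉ − ⌈82/181⌉ = 2 − 1 = 1
n=1: ⌈(2·133+82)/181⌉ − ⌈(1·133+82)/181⌉ = ⌈348/181⌉ − ⌈215/181⌉ = 2 − 2 = 0
n=2: ⌈(3·133+82)/181⌉ − ⌈(2·133+82)/181⌉ = ⌈481/181⌉ − ⌈348/181⌉ = 3 − 2 = 1
n=3: ⌈(4·133+82)/181⌉ − ⌈(3·133+82)/181⌉ = ⌈614/181⌉ − ⌈481/181⌉ = 4 − 3 = 1
n=4: ⌈(5·133+82)/181⌉ − ⌈(4·133+82)/181⌉ = ⌈747/181⌉ − ⌈614/181⌉ = 5 − 4 = 1
n=5: ⌈(6·133+82)/181⌉ − ⌈(5·133+82)/181⌉ = ⌈880/181⌉ − ⌈747/181⌉ = 5 − 5 = 0
n=6: ⌈(7·133+82)/181⌉ − ⌈(6·133+82)/181⌉ = ⌈1013/181⌉ − ⌈880/181⌉ = 6 − 5 = 1
n=7: ⌈(8·133+82)/181⌉ − ⌈(7·133+82)/181⌉ = ⌈1146/181⌉ − ⌈1013/181⌉ = 7 − 6 = 1
n=8: ⌈(9·133+82)/181⌉ − ⌈(8·133+82)/181⌉ = ⌈1279/181⌉ − ⌈1146/181⌉ = 8 − 7 = 1
n=9: ⌈(10·133+82)/181⌉ − ⌈(9·133+82)/181⌉ = ⌈1412/181⌉ − ⌈1279/181⌉ = 8 − 8 = 0
n=10: ⌈(11·133+82)/181⌉ − ⌈(10·133+82)/181⌉ = ⌈1545/181⌉ − ⌈1412/181⌉ = 9 − 8 = 1
n=11: ⌈(12·133+82)/181⌉ − ⌈(11·133+82)/181⌉ = ⌈1678/181⌉ − ⌈1545/181⌉ = 10 − 9 = 1
n=12: ⌈(13·133+82)/181⌉ − ⌈(12·133+82)/181⌉ = ⌈1811/181⌉ − ⌈1678/181⌉ = 11 − 10 = 1
n=13: ⌈(14·133+82)/181⌉ − ⌈(13·133+82)/181⌉ = ⌈1944/181⌉ − ⌈1811/181⌉ = 11 − 11 = 0
n=14: ⌈(15·133+82)/181⌉ − ⌈(14·133+82)/181⌉ = ⌈2077/181⌉ − ⌈1944/181⌉ = 12 − 11 = 1
n=15: ⌈(16·133+82)/181⌉ − ⌈(15·133+82)/181⌉ = ⌈2210/181⌉ − ⌈2077/181⌉ = 13 − 12 = 1
n=16: ⌈(17·133+82)/181⌉ − ⌈(16·133+82)/181⌉ = ⌈2343/181⌉ − ⌈2210/181⌉ = 13 − 13 = 0
n=17: ⌈(18·133+82)/181⌉ − ⌈(17·133+82)/181⌉ = ⌈2476/181⌉ − ⌈2343/181⌉ = 14 − 13 = 1
n=18: ⌈(19·133+82)/181⌉ − ⌈(18·133+82)/181⌉ = ⌈2609/181⌉ − ⌈2476/181⌉ = 15 − 14 = 1
n=19: ⌈(20·133+82)/181⌉ − ⌈(19·133+82)/181⌉ = ⌈2742/181⌉ − ⌈2609/181⌉ = 16 − 15 = 1
n=20: ⌈(21·133+82)/181⌉ − ⌈(20·133+82)/181⌉ = ⌈2875/181⌉ − ⌈2742/181⌉ = 16 − 16 = 0
n=21: ⌈(22·133+82)/181⌉ − ⌈(21·133+82)/181⌉ = ⌈3008/181⌉ − ⌈2875/181⌉ = 17 − 16 = 1
n=22: ⌈(23·133+82)/181⌉ − ⌈(22·133+82)/181⌉ = ⌈3141/181⌉ − ⌈3008/181⌉ = 18 − 17 = 1
n=23: ⌈(24·133+82)/181⌉ − ⌈(23·133+82)/181⌉ = ⌈3274/181⌉ − ⌈3141/181⌉ = 19 − 18 = 1
n=24: ⌈(25·133+82)/181⌉ − ⌈(24·133+82)/181⌉ = ⌈3407/181⌉ − ⌈3274/181⌉ = 19 − 19 = 0
n=25: ⌈(26·133+82)/181⌉ − ⌈(25·133+82)/181⌉ = ⌈3540/181⌉ − ⌈3407/181⌉ = 20 − 19 = 1
n=26: ⌈(27·133+82)/181⌉ − ⌈(26·133+82)/181⌉ = ⌈3673/181⌉ − ⌈3540/181⌉ = 21 − 20 = 1
n=27: ⌈(28·133+82)/181⌉ − ⌈(27·133+82)/181⌉ = ⌈3806/181⌉ − ⌈3673/181⌉ = 22 − 21 = 1
n=28: ⌈(29·133+82)/181⌉ − ⌈(28·133+82)/181⌉ = ⌈3939/181⌉ − ⌈3806/181⌉ = 22 − 22 = 0
n=29: ⌈(30·133+82)/181⌉ − ⌈(29·133+82)/181⌉ = ⌈4072/181⌉ − ⌈3939/181⌉ = 23 − 22 = 1
n=30: ⌈(31·133+82)/181⌉ − ⌈(30·133+82)/181⌉ = ⌈4205/181⌉ − ⌈4072/181⌉ = 24 − 23 = 1
n=31: ⌈(32·133+82)/181⌉ − ⌈(31·133+82)/181⌉ = ⌈4338/181⌉ − ⌈4205/181⌉ = 24 − 24 = 0
n=32: ⌈(33·133+82)/181⌉ − ⌈(32·133+82)/181⌉ = ⌈4471/181⌉ − ⌈4338/181⌉ = 25 − 24 = 1
n=33: ⌈(34·133+82)/181⌉ − ⌈(33·133+82)/181⌉ = ⌈4604/181⌉ − ⌈4471/181⌉ = 26 − 25 = 1
n=34: ⌈(35·133+82)/181⌉ − ⌈(34·133+82)/181⌉ = ⌈4737/181⌉ − ⌈4604/181⌉ = 27 − 26 = 1
n=35: ⌈(36·133+82)/181⌉ − ⌈(35·133+82)/181⌉ = ⌈4870/181⌉ − ⌈4737/181⌉ = 27 − 27 = 0
n=36: ⌈(37·133+82)/181⌉ − ⌈(36·133+82)/181⌉ = ⌈5003/181⌉ − ⌈4870/181⌉ = 28 − 27 = 1
n=37: ⌈(38·133+82)/181⌉ − ⌈(37·133+82)/181⌉ = ⌈5136/181⌉ − ⌈5003/181⌉ = 29 − 28 = 1
n=38: ⌈(39·133+82)/181⌉ − ⌈(38·133+82)/181⌉ = ⌈5269/181⌉ − ⌈5136/181⌉ = 30 − 29 = 1
n=39: ⌈(40·133+82)/181⌉ − ⌈(39·133+82)/181⌉ = ⌈5402/181⌉ − ⌈5269/181⌉ = 30 − 30 = 0
n=40: ⌈(41·133+82)/181⌉ − ⌈(40·133+82)/181⌉ = ⌈5535/181⌉ − ⌈5402/181⌉ = 31 − 30 = 1
n=41: ⌈(42·133+82)/181⌉ − ⌈(41·133+82)/181⌉ = ⌈5668/181⌉ − ⌈5535/181⌉ = 32 − 31 = 1
n=42: ⌈(43·133+82)/181⌉ − ⌈(42·133+82)/181⌉ = ⌈5801/181⌉ − ⌈5668/181⌉ = 33 − 32 = 1
n=43: ⌈(44·133+82)/181⌉ − ⌈(43·133+82)/181⌉ = ⌈5934/181⌉ − ⌈5801/181⌉ = 33 − 33 = 0
n=44: ⌈(45·133+82)/181⌉ − ⌈(44·133+82)/181⌉ = ⌈6067/181⌉ − ⌈5934/181⌉ = 34 − 33 = 1
n=45: ⌈(46·133+82)/181⌉ − ⌈(45·133+82)/181⌉ = ⌈6200/181⌉ − ⌈6067/181⌉ = 35 − 34 = 1
n=46: ⌈(47·133+82)/181⌉ − ⌈(46·133+82)/181⌉ = ⌈6333/181⌉ − ⌈6200/181⌉ = 35 − 35 = 0
n=47: ⌈(48·133+82)/181⌉ − ⌈(47·133+82)/181⌉ = ⌈6466/181⌉ − ⌈6333/181⌉ = 36 − 35 = 1
n=48: ⌈(49·133+82)/181⌉ − ⌈(48·133+82)/181⌉ = ⌈6599/181⌉ − ⌈6466/181⌉ = 37 − 36 = 1
n=49: ⌈(50·133+82)/181⌉ − ⌈(49·133+82)/181⌉ = ⌈6732/181⌉ − ⌈6599/181⌉ = 38 − 37 = 1
n=50: ⌈(51·133+82)/181⌉ − ⌈(50·133+82)/181⌉ = ⌈6865/181⌉ − ⌈6732/181⌉ = 38 − 38 = 0
n=51: ⌈(52·133+82)/181⌉ − ⌈(51·133+82)/181⌉ = ⌈6998/181⌉ − ⌈6865/181⌉ = 39 − 38 = 1
n=52: ⌈(53·133+82)/181⌉ − ⌈(52·133+82)/181⌉ = ⌈7131/181⌉ − ⌈6998/181⌉ = 40 − 39 = 1
n=53: ⌈(54·133+82)/181⌉ − ⌈(53·133+82)/181⌉ = ⌈7264/181⌉ − ⌈7131/181⌉ = 41 − 40 = 1
n=54: ⌈(55·133+82)/181⌉ − ⌈(54·133+82)/181⌉ = ⌈7397/181⌉ − ⌈7264/181⌉ = 41 − 41 = 0
n=55: ⌈(56·133+82)/181⌉ − ⌈(55·133+82)/181⌉ = ⌈7530/181⌉ − ⌈7397/181⌉ = 42 − 41 = 1
n=56: ⌈(57·133+82)/181⌉ − ⌈(56·133+82)/181⌉ = ⌈7663/181⌉ − ⌈7530/181⌉ = 43 − 42 = 1
n=57: ⌈(58·133+82)/181⌉ − ⌈(57·133+82)/181⌉ = ⌈7796/181⌉ − ⌈7663/181⌉ = 44 − 43 = 1
n=58: ⌈(59·133+82)/181⌉ − ⌈(58·133+82)/181⌉ = ⌈7929/181⌉ − ⌈7796/181⌉ = 44 − 44 = 0
n=59: ⌈(60·133+82)/181⌉ − ⌈(59·133+82)/181⌉ = ⌈8062/181⌉ − ⌈7929/181⌉ = 45 − 44 = 1
n=60: ⌈(61·133+82)/181⌉ − ⌈(60·133+82)/181⌉ = ⌈8195/181⌉ − ⌈8062/181⌉ = 46 − 45 = 1
n=61: ⌈(62·133+82)/181⌉ − ⌈(61·133+82)/181⌉ = ⌈8328/181⌉ − ⌈8195/181⌉ = 47 − 46 = 1
n=62: ⌈(63·133+82)/181⌉ − ⌈(62·133+82)/181⌉ = ⌈8461/181⌉ − ⌈8328/181⌉ = 47 − 47 = 0
n=63: ⌈(64·133+82)/181⌉ − ⌈(63·133+82)/181⌉ = ⌈8594/181⌉ − ⌈8461/181⌉ = 48 − 47 = 1
n=64: ⌈(65·133+82)/181⌉ − ⌈(64·133+82)/181⌉ = ⌈8727/181⌉ − ⌈8594/181⌉ = 49 − 48 = 1
n=65: ⌈(66·133+82)/181⌉ − ⌈(65·133+82)/181⌉ = ⌈8860/181⌉ − ⌈8727/181⌉ = 49 − 49 = 0
n=66: ⌈(67·133+82)/181⌉ − ⌈(66·133+82)/181⌉ = ⌈8993/181⌉ − ⌈8860/181⌉ = 50 − 49 = 1
n=67: ⌈(68·133+82)/181⌉ − ⌈(67·133+82)/181⌉ = ⌈9126/181⌉ − ⌈8993/181⌉ = 51 − 50 = 1
n=68: ⌈(69·133+82)/181⌉ − ⌈(68·133+82)/181⌉ = ⌈9259/181⌉ − ⌈9126/181⌉ = 52 − 51 = 1
n=69: ⌈(70·133+82)/181⌉ − ⌈(69·133+82)/181⌉ = ⌈9392/181⌉ − ⌈9259/181⌉ = 52 − 52 = 0
n=70: ⌈(71·133+82)/181⌉ − ⌈(70·133+82)/181⌉ = ⌈9525/181⌉ − ⌈9392/181⌉ = 53 − 52 = 1
n=71: ⌈(72·133+82)/181⌉ − ⌈(71·133+82)/181⌉ = ⌈9658/181⌉ − ⌈9525/181⌉ = 54 − 53 = 1
n=72: ⌈(73·133+82)/181⌉ − ⌈(72·133+82)/181⌉ = ⌈9791/181⌉ − ⌈9658/181⌉ = 55 − 54 = 1
n=73: ⌈(74·133+82)/181⌉ − ⌈(73·133+82)/181⌉ = ⌈9924/181⌉ − ⌈9791/181⌉ = 55 − 55 = 0
n=74: ⌈(75·133+82)/181⌉ − ⌈(74·133+82)/181⌉ = ⌈10057/181⌉ − ⌈9924/181⌉ = 56 − 55 = 1
n=75: ⌈(76·133+82)/181⌉ − ⌈(75·133+82)/181⌉ = ⌈10190/181⌉ − ⌈10057/181⌉ = 57 − 56 = 1
n=76: ⌈(77·133+82)/181⌉ − ⌈(76·133+82)/181⌉ = ⌈10323/181⌉ − ⌈10190/181⌉ = 58 − 57 = 1
n=77: ⌈(78·133+82)/181⌉ − ⌈(77·133+82)/181⌉ = ⌈10456/181⌉ − ⌈10323/181⌉ = 58 − 58 = 0


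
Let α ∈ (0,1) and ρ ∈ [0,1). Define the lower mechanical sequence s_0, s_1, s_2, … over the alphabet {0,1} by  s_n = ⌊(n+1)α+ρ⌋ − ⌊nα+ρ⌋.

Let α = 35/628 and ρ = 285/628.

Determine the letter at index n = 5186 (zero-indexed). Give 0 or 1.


0

(n+1)α + ρ = (5187·35 + 285) / 628 = 181830/628
nα + ρ     = (5186·35 + 285) / 628 = 181795/628
⌊181830/628⌋ = 289,  ⌊181795/628⌋ = 289
s_{5186} = 289 − 289 = 0


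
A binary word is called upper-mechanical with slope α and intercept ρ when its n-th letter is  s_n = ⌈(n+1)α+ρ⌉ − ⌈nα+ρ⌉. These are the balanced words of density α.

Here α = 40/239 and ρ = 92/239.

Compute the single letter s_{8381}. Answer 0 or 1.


(n+1)α + ρ = (8382·40 + 92) / 239 = 335372/239
nα + ρ     = (8381·40 + 92) / 239 = 335332/239
⌈335372/239⌉ = 1404,  ⌈335332/239⌉ = 1404
s_{8381} = 1404 − 1404 = 0

0


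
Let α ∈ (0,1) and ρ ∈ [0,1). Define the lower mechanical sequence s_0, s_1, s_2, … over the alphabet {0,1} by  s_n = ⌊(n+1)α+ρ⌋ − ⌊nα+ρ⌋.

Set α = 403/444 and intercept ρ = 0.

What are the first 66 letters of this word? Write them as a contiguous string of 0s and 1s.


n=0: ⌊(1·403)/444⌋ − ⌊(0·403)/444⌋ = ⌊403/444⌋ − ⌊0/444⌋ = 0 − 0 = 0
n=1: ⌊(2·403)/444⌋ − ⌊(1·403)/444⌋ = ⌊806/444⌋ − ⌊403/444⌋ = 1 − 0 = 1
n=2: ⌊(3·403)/444⌋ − ⌊(2·403)/444⌋ = ⌊1209/444⌋ − ⌊806/444⌋ = 2 − 1 = 1
n=3: ⌊(4·403)/444⌋ − ⌊(3·403)/444⌋ = ⌊1612/444⌋ − ⌊1209/444⌋ = 3 − 2 = 1
n=4: ⌊(5·403)/444⌋ − ⌊(4·403)/444⌋ = ⌊2015/444⌋ − ⌊1612/444⌋ = 4 − 3 = 1
n=5: ⌊(6·403)/444⌋ − ⌊(5·403)/444⌋ = ⌊2418/444⌋ − ⌊2015/444⌋ = 5 − 4 = 1
n=6: ⌊(7·403)/444⌋ − ⌊(6·403)/444⌋ = ⌊2821/444⌋ − ⌊2418/444⌋ = 6 − 5 = 1
n=7: ⌊(8·403)/444⌋ − ⌊(7·403)/444⌋ = ⌊3224/444⌋ − ⌊2821/444⌋ = 7 − 6 = 1
n=8: ⌊(9·403)/444⌋ − ⌊(8·403)/444⌋ = ⌊3627/444⌋ − ⌊3224/444⌋ = 8 − 7 = 1
n=9: ⌊(10·403)/444⌋ − ⌊(9·403)/444⌋ = ⌊4030/444⌋ − ⌊3627/444⌋ = 9 − 8 = 1
n=10: ⌊(11·403)/444⌋ − ⌊(10·403)/444⌋ = ⌊4433/444⌋ − ⌊4030/444⌋ = 9 − 9 = 0
n=11: ⌊(12·403)/444⌋ − ⌊(11·403)/444⌋ = ⌊4836/444⌋ − ⌊4433/444⌋ = 10 − 9 = 1
n=12: ⌊(13·403)/444⌋ − ⌊(12·403)/444⌋ = ⌊5239/444⌋ − ⌊4836/444⌋ = 11 − 10 = 1
n=13: ⌊(14·403)/444⌋ − ⌊(13·403)/444⌋ = ⌊5642/444⌋ − ⌊5239/444⌋ = 12 − 11 = 1
n=14: ⌊(15·403)/444⌋ − ⌊(14·403)/444⌋ = ⌊6045/444⌋ − ⌊5642/444⌋ = 13 − 12 = 1
n=15: ⌊(16·403)/444⌋ − ⌊(15·403)/444⌋ = ⌊6448/444⌋ − ⌊6045/444⌋ = 14 − 13 = 1
n=16: ⌊(17·403)/444⌋ − ⌊(16·403)/444⌋ = ⌊6851/444⌋ − ⌊6448/444⌋ = 15 − 14 = 1
n=17: ⌊(18·403)/444⌋ − ⌊(17·403)/444⌋ = ⌊7254/444⌋ − ⌊6851/444⌋ = 16 − 15 = 1
n=18: ⌊(19·403)/444⌋ − ⌊(18·403)/444⌋ = ⌊7657/444⌋ − ⌊7254/444⌋ = 17 − 16 = 1
n=19: ⌊(20·403)/444⌋ − ⌊(19·403)/444⌋ = ⌊8060/444⌋ − ⌊7657/444⌋ = 18 − 17 = 1
n=20: ⌊(21·403)/444⌋ − ⌊(20·403)/444⌋ = ⌊8463/444⌋ − ⌊8060/444⌋ = 19 − 18 = 1
n=21: ⌊(22·403)/444⌋ − ⌊(21·403)/444⌋ = ⌊8866/444⌋ − ⌊8463/444⌋ = 19 − 19 = 0
n=22: ⌊(23·403)/444⌋ − ⌊(22·403)/444⌋ = ⌊9269/444⌋ − ⌊8866/444⌋ = 20 − 19 = 1
n=23: ⌊(24·403)/444⌋ − ⌊(23·403)/444⌋ = ⌊9672/444⌋ − ⌊9269/444⌋ = 21 − 20 = 1
n=24: ⌊(25·403)/444⌋ − ⌊(24·403)/444⌋ = ⌊10075/444⌋ − ⌊9672/444⌋ = 22 − 21 = 1
n=25: ⌊(26·403)/444⌋ − ⌊(25·403)/444⌋ = ⌊10478/444⌋ − ⌊10075/444⌋ = 23 − 22 = 1
n=26: ⌊(27·403)/444⌋ − ⌊(26·403)/444⌋ = ⌊10881/444⌋ − ⌊10478/444⌋ = 24 − 23 = 1
n=27: ⌊(28·403)/444⌋ − ⌊(27·403)/444⌋ = ⌊11284/444⌋ − ⌊10881/444⌋ = 25 − 24 = 1
n=28: ⌊(29·403)/444⌋ − ⌊(28·403)/444⌋ = ⌊11687/444⌋ − ⌊11284/444⌋ = 26 − 25 = 1
n=29: ⌊(30·403)/444⌋ − ⌊(29·403)/444⌋ = ⌊12090/444⌋ − ⌊11687/444⌋ = 27 − 26 = 1
n=30: ⌊(31·403)/444⌋ − ⌊(30·403)/444⌋ = ⌊12493/444⌋ − ⌊12090/444⌋ = 28 − 27 = 1
n=31: ⌊(32·403)/444⌋ − ⌊(31·403)/444⌋ = ⌊12896/444⌋ − ⌊12493/444⌋ = 29 − 28 = 1
n=32: ⌊(33·403)/444⌋ − ⌊(32·403)/444⌋ = ⌊13299/444⌋ − ⌊12896/444⌋ = 29 − 29 = 0
n=33: ⌊(34·403)/444⌋ − ⌊(33·403)/444⌋ = ⌊13702/444⌋ − ⌊13299/444⌋ = 30 − 29 = 1
n=34: ⌊(35·403)/444⌋ − ⌊(34·403)/444⌋ = ⌊14105/444⌋ − ⌊13702/444⌋ = 31 − 30 = 1
n=35: ⌊(36·403)/444⌋ − ⌊(35·403)/444⌋ = ⌊14508/444⌋ − ⌊14105/444⌋ = 32 − 31 = 1
n=36: ⌊(37·403)/444⌋ − ⌊(36·403)/444⌋ = ⌊14911/444⌋ − ⌊14508/444⌋ = 33 − 32 = 1
n=37: ⌊(38·403)/444⌋ − ⌊(37·403)/444⌋ = ⌊15314/444⌋ − ⌊14911/444⌋ = 34 − 33 = 1
n=38: ⌊(39·403)/444⌋ − ⌊(38·403)/444⌋ = ⌊15717/444⌋ − ⌊15314/444⌋ = 35 − 34 = 1
n=39: ⌊(40·403)/444⌋ − ⌊(39·403)/444⌋ = ⌊16120/444⌋ − ⌊15717/444⌋ = 36 − 35 = 1
n=40: ⌊(41·403)/444⌋ − ⌊(40·403)/444⌋ = ⌊16523/444⌋ − ⌊16120/444⌋ = 37 − 36 = 1
n=41: ⌊(42·403)/444⌋ − ⌊(41·403)/444⌋ = ⌊16926/444⌋ − ⌊16523/444⌋ = 38 − 37 = 1
n=42: ⌊(43·403)/444⌋ − ⌊(42·403)/444⌋ = ⌊17329/444⌋ − ⌊16926/444⌋ = 39 − 38 = 1
n=43: ⌊(44·403)/444⌋ − ⌊(43·403)/444⌋ = ⌊17732/444⌋ − ⌊17329/444⌋ = 39 − 39 = 0
n=44: ⌊(45·403)/444⌋ − ⌊(44·403)/444⌋ = ⌊18135/444⌋ − ⌊17732/444⌋ = 40 − 39 = 1
n=45: ⌊(46·403)/444⌋ − ⌊(45·403)/444⌋ = ⌊18538/444⌋ − ⌊18135/444⌋ = 41 − 40 = 1
n=46: ⌊(47·403)/444⌋ − ⌊(46·403)/444⌋ = ⌊18941/444⌋ − ⌊18538/444⌋ = 42 − 41 = 1
n=47: ⌊(48·403)/444⌋ − ⌊(47·403)/444⌋ = ⌊19344/444⌋ − ⌊18941/444⌋ = 43 − 42 = 1
n=48: ⌊(49·403)/444⌋ − ⌊(48·403)/444⌋ = ⌊19747/444⌋ − ⌊19344/444⌋ = 44 − 43 = 1
n=49: ⌊(50·403)/444⌋ − ⌊(49·403)/444⌋ = ⌊20150/444⌋ − ⌊19747/444⌋ = 45 − 44 = 1
n=50: ⌊(51·403)/444⌋ − ⌊(50·403)/444⌋ = ⌊20553/444⌋ − ⌊20150/444⌋ = 46 − 45 = 1
n=51: ⌊(52·403)/444⌋ − ⌊(51·403)/444⌋ = ⌊20956/444⌋ − ⌊20553/444⌋ = 47 − 46 = 1
n=52: ⌊(53·403)/444⌋ − ⌊(52·403)/444⌋ = ⌊21359/444⌋ − ⌊20956/444⌋ = 48 − 47 = 1
n=53: ⌊(54·403)/444⌋ − ⌊(53·403)/444⌋ = ⌊21762/444⌋ − ⌊21359/444⌋ = 49 − 48 = 1
n=54: ⌊(55·403)/444⌋ − ⌊(54·403)/444⌋ = ⌊22165/444⌋ − ⌊21762/444⌋ = 49 − 49 = 0
n=55: ⌊(56·403)/444⌋ − ⌊(55·403)/444⌋ = ⌊22568/444⌋ − ⌊22165/444⌋ = 50 − 49 = 1
n=56: ⌊(57·403)/444⌋ − ⌊(56·403)/444⌋ = ⌊22971/444⌋ − ⌊22568/444⌋ = 51 − 50 = 1
n=57: ⌊(58·403)/444⌋ − ⌊(57·403)/444⌋ = ⌊23374/444⌋ − ⌊22971/444⌋ = 52 − 51 = 1
n=58: ⌊(59·403)/444⌋ − ⌊(58·403)/444⌋ = ⌊23777/444⌋ − ⌊23374/444⌋ = 53 − 52 = 1
n=59: ⌊(60·403)/444⌋ − ⌊(59·403)/444⌋ = ⌊24180/444⌋ − ⌊23777/444⌋ = 54 − 53 = 1
n=60: ⌊(61·403)/444⌋ − ⌊(60·403)/444⌋ = ⌊24583/444⌋ − ⌊24180/444⌋ = 55 − 54 = 1
n=61: ⌊(62·403)/444⌋ − ⌊(61·403)/444⌋ = ⌊24986/444⌋ − ⌊24583/444⌋ = 56 − 55 = 1
n=62: ⌊(63·403)/444⌋ − ⌊(62·403)/444⌋ = ⌊25389/444⌋ − ⌊24986/444⌋ = 57 − 56 = 1
n=63: ⌊(64·403)/444⌋ − ⌊(63·403)/444⌋ = ⌊25792/444⌋ − ⌊25389/444⌋ = 58 − 57 = 1
n=64: ⌊(65·403)/444⌋ − ⌊(64·403)/444⌋ = ⌊26195/444⌋ − ⌊25792/444⌋ = 58 − 58 = 0
n=65: ⌊(66·403)/444⌋ − ⌊(65·403)/444⌋ = ⌊26598/444⌋ − ⌊26195/444⌋ = 59 − 58 = 1

011111111101111111111011111111110111111111101111111111011111111101


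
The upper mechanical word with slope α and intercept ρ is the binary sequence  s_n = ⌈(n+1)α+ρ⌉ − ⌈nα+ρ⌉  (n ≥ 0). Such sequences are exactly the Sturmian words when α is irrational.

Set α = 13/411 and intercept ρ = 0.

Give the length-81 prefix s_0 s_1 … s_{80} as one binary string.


100000000000000000000000000000010000000000000000000000000000000100000000000000000

n=0: ⌈(1·13)/411⌉ − ⌈(0·13)/411⌉ = ⌈13/411⌉ − ⌈0/411⌉ = 1 − 0 = 1
n=1: ⌈(2·13)/411⌉ − ⌈(1·13)/411⌉ = ⌈26/411⌉ − ⌈13/411⌉ = 1 − 1 = 0
n=2: ⌈(3·13)/411⌉ − ⌈(2·13)/411⌉ = ⌈39/411⌉ − ⌈26/411⌉ = 1 − 1 = 0
n=3: ⌈(4·13)/411⌉ − ⌈(3·13)/411⌉ = ⌈52/411⌉ − ⌈39/411⌉ = 1 − 1 = 0
n=4: ⌈(5·13)/411⌉ − ⌈(4·13)/411⌉ = ⌈65/411⌉ − ⌈52/411⌉ = 1 − 1 = 0
n=5: ⌈(6·13)/411⌉ − ⌈(5·13)/411⌉ = ⌈78/411⌉ − ⌈65/411⌉ = 1 − 1 = 0
n=6: ⌈(7·13)/411⌉ − ⌈(6·13)/411⌉ = ⌈91/411⌉ − ⌈78/411⌉ = 1 − 1 = 0
n=7: ⌈(8·13)/411⌉ − ⌈(7·13)/411⌉ = ⌈104/411⌉ − ⌈91/411⌉ = 1 − 1 = 0
n=8: ⌈(9·13)/411⌉ − ⌈(8·13)/411⌉ = ⌈117/411⌉ − ⌈104/411⌉ = 1 − 1 = 0
n=9: ⌈(10·13)/411⌉ − ⌈(9·13)/411⌉ = ⌈130/411⌉ − ⌈117/411⌉ = 1 − 1 = 0
n=10: ⌈(11·13)/411⌉ − ⌈(10·13)/411⌉ = ⌈143/411⌉ − ⌈130/411⌉ = 1 − 1 = 0
n=11: ⌈(12·13)/411⌉ − ⌈(11·13)/411⌉ = ⌈156/411⌉ − ⌈143/411⌉ = 1 − 1 = 0
n=12: ⌈(13·13)/411⌉ − ⌈(12·13)/411⌉ = ⌈169/411⌉ − ⌈156/411⌉ = 1 − 1 = 0
n=13: ⌈(14·13)/411⌉ − ⌈(13·13)/411⌉ = ⌈182/411⌉ − ⌈169/411⌉ = 1 − 1 = 0
n=14: ⌈(15·13)/411⌉ − ⌈(14·13)/411⌉ = ⌈195/411⌉ − ⌈182/411⌉ = 1 − 1 = 0
n=15: ⌈(16·13)/411⌉ − ⌈(15·13)/411⌉ = ⌈208/411⌉ − ⌈195/411⌉ = 1 − 1 = 0
n=16: ⌈(17·13)/411⌉ − ⌈(16·13)/411⌉ = ⌈221/411⌉ − ⌈208/411⌉ = 1 − 1 = 0
n=17: ⌈(18·13)/411⌉ − ⌈(17·13)/411⌉ = ⌈234/411⌉ − ⌈221/411⌉ = 1 − 1 = 0
n=18: ⌈(19·13)/411⌉ − ⌈(18·13)/411⌉ = ⌈247/411⌉ − ⌈234/411⌉ = 1 − 1 = 0
n=19: ⌈(20·13)/411⌉ − ⌈(19·13)/411⌉ = ⌈260/411⌉ − ⌈247/411⌉ = 1 − 1 = 0
n=20: ⌈(21·13)/411⌉ − ⌈(20·13)/411⌉ = ⌈273/411⌉ − ⌈260/411⌉ = 1 − 1 = 0
n=21: ⌈(22·13)/411⌉ − ⌈(21·13)/411⌉ = ⌈286/411⌉ − ⌈273/411⌉ = 1 − 1 = 0
n=22: ⌈(23·13)/411⌉ − ⌈(22·13)/411⌉ = ⌈299/411⌉ − ⌈286/411⌉ = 1 − 1 = 0
n=23: ⌈(24·13)/411⌉ − ⌈(23·13)/411⌉ = ⌈312/411⌉ − ⌈299/411⌉ = 1 − 1 = 0
n=24: ⌈(25·13)/411⌉ − ⌈(24·13)/411⌉ = ⌈325/411⌉ − ⌈312/411⌉ = 1 − 1 = 0
n=25: ⌈(26·13)/411⌉ − ⌈(25·13)/411⌉ = ⌈338/411⌉ − ⌈325/411⌉ = 1 − 1 = 0
n=26: ⌈(27·13)/411⌉ − ⌈(26·13)/411⌉ = ⌈351/411⌉ − ⌈338/411⌉ = 1 − 1 = 0
n=27: ⌈(28·13)/411⌉ − ⌈(27·13)/411⌉ = ⌈364/411⌉ − ⌈351/411⌉ = 1 − 1 = 0
n=28: ⌈(29·13)/411⌉ − ⌈(28·13)/411⌉ = ⌈377/411⌉ − ⌈364/411⌉ = 1 − 1 = 0
n=29: ⌈(30·13)/411⌉ − ⌈(29·13)/411⌉ = ⌈390/411⌉ − ⌈377/411⌉ = 1 − 1 = 0
n=30: ⌈(31·13)/411⌉ − ⌈(30·13)/411⌉ = ⌈403/411⌉ − ⌈390/411⌉ = 1 − 1 = 0
n=31: ⌈(32·13)/411⌉ − ⌈(31·13)/411⌉ = ⌈416/411⌉ − ⌈403/411⌉ = 2 − 1 = 1
n=32: ⌈(33·13)/411⌉ − ⌈(32·13)/411⌉ = ⌈429/411⌉ − ⌈416/411⌉ = 2 − 2 = 0
n=33: ⌈(34·13)/411⌉ − ⌈(33·13)/411⌉ = ⌈442/411⌉ − ⌈429/411⌉ = 2 − 2 = 0
n=34: ⌈(35·13)/411⌉ − ⌈(34·13)/411⌉ = ⌈455/411⌉ − ⌈442/411⌉ = 2 − 2 = 0
n=35: ⌈(36·13)/411⌉ − ⌈(35·13)/411⌉ = ⌈468/411⌉ − ⌈455/411⌉ = 2 − 2 = 0
n=36: ⌈(37·13)/411⌉ − ⌈(36·13)/411⌉ = ⌈481/411⌉ − ⌈468/411⌉ = 2 − 2 = 0
n=37: ⌈(38·13)/411⌉ − ⌈(37·13)/411⌉ = ⌈494/411⌉ − ⌈481/411⌉ = 2 − 2 = 0
n=38: ⌈(39·13)/411⌉ − ⌈(38·13)/411⌉ = ⌈507/411⌉ − ⌈494/411⌉ = 2 − 2 = 0
n=39: ⌈(40·13)/411⌉ − ⌈(39·13)/411⌉ = ⌈520/411⌉ − ⌈507/411⌉ = 2 − 2 = 0
n=40: ⌈(41·13)/411⌉ − ⌈(40·13)/411⌉ = ⌈533/411⌉ − ⌈520/411⌉ = 2 − 2 = 0
n=41: ⌈(42·13)/411⌉ − ⌈(41·13)/411⌉ = ⌈546/411⌉ − ⌈533/411⌉ = 2 − 2 = 0
n=42: ⌈(43·13)/411⌉ − ⌈(42·13)/411⌉ = ⌈559/411⌉ − ⌈546/411⌉ = 2 − 2 = 0
n=43: ⌈(44·13)/411⌉ − ⌈(43·13)/411⌉ = ⌈572/411⌉ − ⌈559/411⌉ = 2 − 2 = 0
n=44: ⌈(45·13)/411⌉ − ⌈(44·13)/411⌉ = ⌈585/411⌉ − ⌈572/411⌉ = 2 − 2 = 0
n=45: ⌈(46·13)/411⌉ − ⌈(45·13)/411⌉ = ⌈598/411⌉ − ⌈585/411⌉ = 2 − 2 = 0
n=46: ⌈(47·13)/411⌉ − ⌈(46·13)/411⌉ = ⌈611/411⌉ − ⌈598/411⌉ = 2 − 2 = 0
n=47: ⌈(48·13)/411⌉ − ⌈(47·13)/411⌉ = ⌈624/411⌉ − ⌈611/411⌉ = 2 − 2 = 0
n=48: ⌈(49·13)/411⌉ − ⌈(48·13)/411⌉ = ⌈637/411⌉ − ⌈624/411⌉ = 2 − 2 = 0
n=49: ⌈(50·13)/411⌉ − ⌈(49·13)/411⌉ = ⌈650/411⌉ − ⌈637/411⌉ = 2 − 2 = 0
n=50: ⌈(51·13)/411⌉ − ⌈(50·13)/411⌉ = ⌈663/411⌉ − ⌈650/411⌉ = 2 − 2 = 0
n=51: ⌈(52·13)/411⌉ − ⌈(51·13)/411⌉ = ⌈676/411⌉ − ⌈663/411⌉ = 2 − 2 = 0
n=52: ⌈(53·13)/411⌉ − ⌈(52·13)/411⌉ = ⌈689/411⌉ − ⌈676/411⌉ = 2 − 2 = 0
n=53: ⌈(54·13)/411⌉ − ⌈(53·13)/411⌉ = ⌈702/411⌉ − ⌈689/411⌉ = 2 − 2 = 0
n=54: ⌈(55·13)/411⌉ − ⌈(54·13)/411⌉ = ⌈715/411⌉ − ⌈702/411⌉ = 2 − 2 = 0
n=55: ⌈(56·13)/411⌉ − ⌈(55·13)/411⌉ = ⌈728/411⌉ − ⌈715/411⌉ = 2 − 2 = 0
n=56: ⌈(57·13)/411⌉ − ⌈(56·13)/411⌉ = ⌈741/411⌉ − ⌈728/411⌉ = 2 − 2 = 0
n=57: ⌈(58·13)/411⌉ − ⌈(57·13)/411⌉ = ⌈754/411⌉ − ⌈741/411⌉ = 2 − 2 = 0
n=58: ⌈(59·13)/411⌉ − ⌈(58·13)/411⌉ = ⌈767/411⌉ − ⌈754/411⌉ = 2 − 2 = 0
n=59: ⌈(60·13)/411⌉ − ⌈(59·13)/411⌉ = ⌈780/411⌉ − ⌈767/411⌉ = 2 − 2 = 0
n=60: ⌈(61·13)/411⌉ − ⌈(60·13)/411⌉ = ⌈793/411⌉ − ⌈780/411⌉ = 2 − 2 = 0
n=61: ⌈(62·13)/411⌉ − ⌈(61·13)/411⌉ = ⌈806/411⌉ − ⌈793/411⌉ = 2 − 2 = 0
n=62: ⌈(63·13)/411⌉ − ⌈(62·13)/411⌉ = ⌈819/411⌉ − ⌈806/411⌉ = 2 − 2 = 0
n=63: ⌈(64·13)/411⌉ − ⌈(63·13)/411⌉ = ⌈832/411⌉ − ⌈819/411⌉ = 3 − 2 = 1
n=64: ⌈(65·13)/411⌉ − ⌈(64·13)/411⌉ = ⌈845/411⌉ − ⌈832/411⌉ = 3 − 3 = 0
n=65: ⌈(66·13)/411⌉ − ⌈(65·13)/411⌉ = ⌈858/411⌉ − ⌈845/411⌉ = 3 − 3 = 0
n=66: ⌈(67·13)/411⌉ − ⌈(66·13)/411⌉ = ⌈871/411⌉ − ⌈858/411⌉ = 3 − 3 = 0
n=67: ⌈(68·13)/411⌉ − ⌈(67·13)/411⌉ = ⌈884/411⌉ − ⌈871/411⌉ = 3 − 3 = 0
n=68: ⌈(69·13)/411⌉ − ⌈(68·13)/411⌉ = ⌈897/411⌉ − ⌈884/411⌉ = 3 − 3 = 0
n=69: ⌈(70·13)/411⌉ − ⌈(69·13)/411⌉ = ⌈910/411⌉ − ⌈897/411⌉ = 3 − 3 = 0
n=70: ⌈(71·13)/411⌉ − ⌈(70·13)/411⌉ = ⌈923/411⌉ − ⌈910/411⌉ = 3 − 3 = 0
n=71: ⌈(72·13)/411⌉ − ⌈(71·13)/411⌉ = ⌈936/411⌉ − ⌈923/411⌉ = 3 − 3 = 0
n=72: ⌈(73·13)/411⌉ − ⌈(72·13)/411⌉ = ⌈949/411⌉ − ⌈936/411⌉ = 3 − 3 = 0
n=73: ⌈(74·13)/411⌉ − ⌈(73·13)/411⌉ = ⌈962/411⌉ − ⌈949/411⌉ = 3 − 3 = 0
n=74: ⌈(75·13)/411⌉ − ⌈(74·13)/411⌉ = ⌈975/411⌉ − ⌈962/411⌉ = 3 − 3 = 0
n=75: ⌈(76·13)/411⌉ − ⌈(75·13)/411⌉ = ⌈988/411⌉ − ⌈975/411⌉ = 3 − 3 = 0
n=76: ⌈(77·13)/411⌉ − ⌈(76·13)/411⌉ = ⌈1001/411⌉ − ⌈988/411⌉ = 3 − 3 = 0
n=77: ⌈(78·13)/411⌉ − ⌈(77·13)/411⌉ = ⌈1014/411⌉ − ⌈1001/411⌉ = 3 − 3 = 0
n=78: ⌈(79·13)/411⌉ − ⌈(78·13)/411⌉ = ⌈1027/411⌉ − ⌈1014/411⌉ = 3 − 3 = 0
n=79: ⌈(80·13)/411⌉ − ⌈(79·13)/411⌉ = ⌈1040/411⌉ − ⌈1027/411⌉ = 3 − 3 = 0
n=80: ⌈(81·13)/411⌉ − ⌈(80·13)/411⌉ = ⌈1053/411⌉ − ⌈1040/411⌉ = 3 − 3 = 0
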